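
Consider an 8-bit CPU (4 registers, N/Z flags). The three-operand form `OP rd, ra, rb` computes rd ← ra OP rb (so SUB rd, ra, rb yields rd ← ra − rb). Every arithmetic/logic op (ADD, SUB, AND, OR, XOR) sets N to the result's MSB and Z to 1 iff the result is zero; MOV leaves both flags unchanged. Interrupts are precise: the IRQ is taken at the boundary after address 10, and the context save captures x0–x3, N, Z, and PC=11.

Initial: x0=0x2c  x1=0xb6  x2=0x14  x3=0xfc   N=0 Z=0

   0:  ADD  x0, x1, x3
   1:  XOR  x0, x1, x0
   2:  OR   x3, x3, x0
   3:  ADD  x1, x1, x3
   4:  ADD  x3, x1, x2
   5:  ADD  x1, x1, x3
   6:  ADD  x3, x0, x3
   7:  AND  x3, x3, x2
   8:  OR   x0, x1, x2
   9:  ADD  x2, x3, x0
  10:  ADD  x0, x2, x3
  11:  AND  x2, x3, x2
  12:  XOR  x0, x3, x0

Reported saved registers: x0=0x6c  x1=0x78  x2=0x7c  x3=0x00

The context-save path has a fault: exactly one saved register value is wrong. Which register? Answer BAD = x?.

BAD = x0

after  0: x0=0xb2 x1=0xb6 x2=0x14 x3=0xfc  N=1 Z=0
after  1: x0=0x04 x1=0xb6 x2=0x14 x3=0xfc  N=0 Z=0
after  2: x0=0x04 x1=0xb6 x2=0x14 x3=0xfc  N=1 Z=0
after  3: x0=0x04 x1=0xb2 x2=0x14 x3=0xfc  N=1 Z=0
after  4: x0=0x04 x1=0xb2 x2=0x14 x3=0xc6  N=1 Z=0
after  5: x0=0x04 x1=0x78 x2=0x14 x3=0xc6  N=0 Z=0
after  6: x0=0x04 x1=0x78 x2=0x14 x3=0xca  N=1 Z=0
after  7: x0=0x04 x1=0x78 x2=0x14 x3=0x00  N=0 Z=1
after  8: x0=0x7c x1=0x78 x2=0x14 x3=0x00  N=0 Z=0
after  9: x0=0x7c x1=0x78 x2=0x7c x3=0x00  N=0 Z=0
after 10: x0=0x7c x1=0x78 x2=0x7c x3=0x00  N=0 Z=0
-- IRQ taken; context saved, return-PC = 11 --
mismatch: x0: reported 0x6c vs actual 0x7c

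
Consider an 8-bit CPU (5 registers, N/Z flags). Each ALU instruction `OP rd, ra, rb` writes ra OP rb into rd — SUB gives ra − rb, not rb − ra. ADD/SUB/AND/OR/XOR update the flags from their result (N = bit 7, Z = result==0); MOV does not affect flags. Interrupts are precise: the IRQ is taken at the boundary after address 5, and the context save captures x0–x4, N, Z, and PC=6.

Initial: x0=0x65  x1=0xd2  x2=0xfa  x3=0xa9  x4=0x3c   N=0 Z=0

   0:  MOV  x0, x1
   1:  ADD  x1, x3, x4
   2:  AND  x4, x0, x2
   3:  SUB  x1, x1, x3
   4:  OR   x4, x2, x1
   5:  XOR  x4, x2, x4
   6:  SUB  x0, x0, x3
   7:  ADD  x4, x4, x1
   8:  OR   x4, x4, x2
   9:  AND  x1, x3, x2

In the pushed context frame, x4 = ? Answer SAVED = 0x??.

after  0: x0=0xd2 x1=0xd2 x2=0xfa x3=0xa9 x4=0x3c  N=0 Z=0
after  1: x0=0xd2 x1=0xe5 x2=0xfa x3=0xa9 x4=0x3c  N=1 Z=0
after  2: x0=0xd2 x1=0xe5 x2=0xfa x3=0xa9 x4=0xd2  N=1 Z=0
after  3: x0=0xd2 x1=0x3c x2=0xfa x3=0xa9 x4=0xd2  N=0 Z=0
after  4: x0=0xd2 x1=0x3c x2=0xfa x3=0xa9 x4=0xfe  N=1 Z=0
after  5: x0=0xd2 x1=0x3c x2=0xfa x3=0xa9 x4=0x04  N=0 Z=0
-- IRQ taken; context saved, return-PC = 6 --

SAVED = 0x04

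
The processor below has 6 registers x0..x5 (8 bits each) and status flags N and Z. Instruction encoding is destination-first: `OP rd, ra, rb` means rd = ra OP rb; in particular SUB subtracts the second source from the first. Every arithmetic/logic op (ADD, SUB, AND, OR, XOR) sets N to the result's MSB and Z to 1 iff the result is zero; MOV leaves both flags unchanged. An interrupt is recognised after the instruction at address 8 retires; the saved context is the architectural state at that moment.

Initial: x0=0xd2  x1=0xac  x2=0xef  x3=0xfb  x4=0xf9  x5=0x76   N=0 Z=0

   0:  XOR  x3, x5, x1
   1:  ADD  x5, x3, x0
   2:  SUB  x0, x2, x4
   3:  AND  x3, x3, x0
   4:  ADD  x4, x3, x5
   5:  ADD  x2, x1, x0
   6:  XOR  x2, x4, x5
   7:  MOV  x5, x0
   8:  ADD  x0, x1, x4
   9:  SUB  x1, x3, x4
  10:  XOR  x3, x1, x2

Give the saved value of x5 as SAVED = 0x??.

SAVED = 0xf6

after  0: x0=0xd2 x1=0xac x2=0xef x3=0xda x4=0xf9 x5=0x76  N=1 Z=0
after  1: x0=0xd2 x1=0xac x2=0xef x3=0xda x4=0xf9 x5=0xac  N=1 Z=0
after  2: x0=0xf6 x1=0xac x2=0xef x3=0xda x4=0xf9 x5=0xac  N=1 Z=0
after  3: x0=0xf6 x1=0xac x2=0xef x3=0xd2 x4=0xf9 x5=0xac  N=1 Z=0
after  4: x0=0xf6 x1=0xac x2=0xef x3=0xd2 x4=0x7e x5=0xac  N=0 Z=0
after  5: x0=0xf6 x1=0xac x2=0xa2 x3=0xd2 x4=0x7e x5=0xac  N=1 Z=0
after  6: x0=0xf6 x1=0xac x2=0xd2 x3=0xd2 x4=0x7e x5=0xac  N=1 Z=0
after  7: x0=0xf6 x1=0xac x2=0xd2 x3=0xd2 x4=0x7e x5=0xf6  N=1 Z=0
after  8: x0=0x2a x1=0xac x2=0xd2 x3=0xd2 x4=0x7e x5=0xf6  N=0 Z=0
-- IRQ taken; context saved, return-PC = 9 --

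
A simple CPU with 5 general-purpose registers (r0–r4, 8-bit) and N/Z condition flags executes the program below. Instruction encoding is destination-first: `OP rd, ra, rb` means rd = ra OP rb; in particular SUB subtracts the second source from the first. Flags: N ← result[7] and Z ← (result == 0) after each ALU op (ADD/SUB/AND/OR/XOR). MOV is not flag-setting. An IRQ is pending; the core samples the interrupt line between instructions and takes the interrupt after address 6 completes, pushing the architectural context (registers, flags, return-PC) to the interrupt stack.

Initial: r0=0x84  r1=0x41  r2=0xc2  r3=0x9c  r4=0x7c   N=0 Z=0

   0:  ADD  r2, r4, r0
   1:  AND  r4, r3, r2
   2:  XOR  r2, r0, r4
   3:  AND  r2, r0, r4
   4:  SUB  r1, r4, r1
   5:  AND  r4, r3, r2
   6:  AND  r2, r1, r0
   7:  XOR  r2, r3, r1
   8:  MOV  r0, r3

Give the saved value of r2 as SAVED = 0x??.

SAVED = 0x84

after  0: r0=0x84 r1=0x41 r2=0x00 r3=0x9c r4=0x7c  N=0 Z=1
after  1: r0=0x84 r1=0x41 r2=0x00 r3=0x9c r4=0x00  N=0 Z=1
after  2: r0=0x84 r1=0x41 r2=0x84 r3=0x9c r4=0x00  N=1 Z=0
after  3: r0=0x84 r1=0x41 r2=0x00 r3=0x9c r4=0x00  N=0 Z=1
after  4: r0=0x84 r1=0xbf r2=0x00 r3=0x9c r4=0x00  N=1 Z=0
after  5: r0=0x84 r1=0xbf r2=0x00 r3=0x9c r4=0x00  N=0 Z=1
after  6: r0=0x84 r1=0xbf r2=0x84 r3=0x9c r4=0x00  N=1 Z=0
-- IRQ taken; context saved, return-PC = 7 --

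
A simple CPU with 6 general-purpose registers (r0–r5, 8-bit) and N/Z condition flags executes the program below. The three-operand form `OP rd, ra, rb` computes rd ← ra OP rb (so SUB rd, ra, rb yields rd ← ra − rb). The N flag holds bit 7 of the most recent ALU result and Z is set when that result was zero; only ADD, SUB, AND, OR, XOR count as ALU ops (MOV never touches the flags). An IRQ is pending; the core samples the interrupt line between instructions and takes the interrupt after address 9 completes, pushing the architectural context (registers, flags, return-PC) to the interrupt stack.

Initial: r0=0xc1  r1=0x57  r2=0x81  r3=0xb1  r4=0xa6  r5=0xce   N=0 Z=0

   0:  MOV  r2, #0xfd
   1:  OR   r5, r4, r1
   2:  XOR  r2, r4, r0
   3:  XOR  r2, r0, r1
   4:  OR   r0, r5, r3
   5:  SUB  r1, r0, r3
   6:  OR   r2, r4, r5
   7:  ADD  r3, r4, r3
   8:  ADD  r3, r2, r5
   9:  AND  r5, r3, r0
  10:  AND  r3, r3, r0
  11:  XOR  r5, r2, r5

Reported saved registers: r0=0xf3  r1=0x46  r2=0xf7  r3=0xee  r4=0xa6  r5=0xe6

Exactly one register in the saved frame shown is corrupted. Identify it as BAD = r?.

BAD = r0

after  0: r0=0xc1 r1=0x57 r2=0xfd r3=0xb1 r4=0xa6 r5=0xce  N=0 Z=0
after  1: r0=0xc1 r1=0x57 r2=0xfd r3=0xb1 r4=0xa6 r5=0xf7  N=1 Z=0
after  2: r0=0xc1 r1=0x57 r2=0x67 r3=0xb1 r4=0xa6 r5=0xf7  N=0 Z=0
after  3: r0=0xc1 r1=0x57 r2=0x96 r3=0xb1 r4=0xa6 r5=0xf7  N=1 Z=0
after  4: r0=0xf7 r1=0x57 r2=0x96 r3=0xb1 r4=0xa6 r5=0xf7  N=1 Z=0
after  5: r0=0xf7 r1=0x46 r2=0x96 r3=0xb1 r4=0xa6 r5=0xf7  N=0 Z=0
after  6: r0=0xf7 r1=0x46 r2=0xf7 r3=0xb1 r4=0xa6 r5=0xf7  N=1 Z=0
after  7: r0=0xf7 r1=0x46 r2=0xf7 r3=0x57 r4=0xa6 r5=0xf7  N=0 Z=0
after  8: r0=0xf7 r1=0x46 r2=0xf7 r3=0xee r4=0xa6 r5=0xf7  N=1 Z=0
after  9: r0=0xf7 r1=0x46 r2=0xf7 r3=0xee r4=0xa6 r5=0xe6  N=1 Z=0
-- IRQ taken; context saved, return-PC = 10 --
mismatch: r0: reported 0xf3 vs actual 0xf7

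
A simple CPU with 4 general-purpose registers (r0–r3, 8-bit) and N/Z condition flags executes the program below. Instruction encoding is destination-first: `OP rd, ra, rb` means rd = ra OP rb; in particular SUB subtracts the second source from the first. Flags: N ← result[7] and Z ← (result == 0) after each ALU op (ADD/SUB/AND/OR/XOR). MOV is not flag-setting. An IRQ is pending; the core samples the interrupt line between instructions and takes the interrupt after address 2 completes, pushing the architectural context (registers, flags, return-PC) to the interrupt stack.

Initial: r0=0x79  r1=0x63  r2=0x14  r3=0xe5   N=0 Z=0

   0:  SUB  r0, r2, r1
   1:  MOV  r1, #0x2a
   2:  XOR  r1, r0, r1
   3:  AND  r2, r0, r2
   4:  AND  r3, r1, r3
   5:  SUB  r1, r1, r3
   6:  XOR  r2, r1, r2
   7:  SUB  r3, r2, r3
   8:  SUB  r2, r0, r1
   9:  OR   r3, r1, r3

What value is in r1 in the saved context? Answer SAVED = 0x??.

after  0: r0=0xb1 r1=0x63 r2=0x14 r3=0xe5  N=1 Z=0
after  1: r0=0xb1 r1=0x2a r2=0x14 r3=0xe5  N=1 Z=0
after  2: r0=0xb1 r1=0x9b r2=0x14 r3=0xe5  N=1 Z=0
-- IRQ taken; context saved, return-PC = 3 --

SAVED = 0x9b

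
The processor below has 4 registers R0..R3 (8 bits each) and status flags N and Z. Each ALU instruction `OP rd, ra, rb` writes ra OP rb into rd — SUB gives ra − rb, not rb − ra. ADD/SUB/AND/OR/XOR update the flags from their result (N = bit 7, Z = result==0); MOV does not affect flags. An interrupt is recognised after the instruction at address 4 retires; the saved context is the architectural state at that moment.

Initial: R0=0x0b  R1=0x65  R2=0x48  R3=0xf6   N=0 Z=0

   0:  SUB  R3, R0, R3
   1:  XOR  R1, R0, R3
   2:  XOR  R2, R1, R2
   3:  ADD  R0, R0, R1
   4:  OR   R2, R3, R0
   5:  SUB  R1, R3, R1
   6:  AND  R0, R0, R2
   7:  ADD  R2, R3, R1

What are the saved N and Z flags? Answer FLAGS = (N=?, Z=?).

after  0: R0=0x0b R1=0x65 R2=0x48 R3=0x15  N=0 Z=0
after  1: R0=0x0b R1=0x1e R2=0x48 R3=0x15  N=0 Z=0
after  2: R0=0x0b R1=0x1e R2=0x56 R3=0x15  N=0 Z=0
after  3: R0=0x29 R1=0x1e R2=0x56 R3=0x15  N=0 Z=0
after  4: R0=0x29 R1=0x1e R2=0x3d R3=0x15  N=0 Z=0
-- IRQ taken; context saved, return-PC = 5 --

FLAGS = (N=0, Z=0)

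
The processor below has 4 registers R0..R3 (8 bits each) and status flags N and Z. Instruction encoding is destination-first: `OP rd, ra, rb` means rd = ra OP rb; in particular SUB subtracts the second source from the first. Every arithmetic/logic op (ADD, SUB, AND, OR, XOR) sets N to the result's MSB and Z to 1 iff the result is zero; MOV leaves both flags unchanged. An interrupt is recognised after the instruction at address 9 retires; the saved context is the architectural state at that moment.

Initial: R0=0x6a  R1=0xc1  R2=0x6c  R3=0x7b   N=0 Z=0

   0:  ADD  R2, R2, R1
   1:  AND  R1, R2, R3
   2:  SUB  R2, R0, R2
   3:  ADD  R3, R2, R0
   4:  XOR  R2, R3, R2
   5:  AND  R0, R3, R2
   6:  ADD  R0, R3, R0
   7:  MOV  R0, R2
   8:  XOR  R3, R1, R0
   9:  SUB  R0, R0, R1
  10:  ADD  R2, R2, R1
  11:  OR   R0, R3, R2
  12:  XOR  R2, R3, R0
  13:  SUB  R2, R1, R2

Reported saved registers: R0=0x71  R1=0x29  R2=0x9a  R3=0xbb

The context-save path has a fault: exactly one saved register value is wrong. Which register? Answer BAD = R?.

after  0: R0=0x6a R1=0xc1 R2=0x2d R3=0x7b  N=0 Z=0
after  1: R0=0x6a R1=0x29 R2=0x2d R3=0x7b  N=0 Z=0
after  2: R0=0x6a R1=0x29 R2=0x3d R3=0x7b  N=0 Z=0
after  3: R0=0x6a R1=0x29 R2=0x3d R3=0xa7  N=1 Z=0
after  4: R0=0x6a R1=0x29 R2=0x9a R3=0xa7  N=1 Z=0
after  5: R0=0x82 R1=0x29 R2=0x9a R3=0xa7  N=1 Z=0
after  6: R0=0x29 R1=0x29 R2=0x9a R3=0xa7  N=0 Z=0
after  7: R0=0x9a R1=0x29 R2=0x9a R3=0xa7  N=0 Z=0
after  8: R0=0x9a R1=0x29 R2=0x9a R3=0xb3  N=1 Z=0
after  9: R0=0x71 R1=0x29 R2=0x9a R3=0xb3  N=0 Z=0
-- IRQ taken; context saved, return-PC = 10 --
mismatch: R3: reported 0xbb vs actual 0xb3

BAD = R3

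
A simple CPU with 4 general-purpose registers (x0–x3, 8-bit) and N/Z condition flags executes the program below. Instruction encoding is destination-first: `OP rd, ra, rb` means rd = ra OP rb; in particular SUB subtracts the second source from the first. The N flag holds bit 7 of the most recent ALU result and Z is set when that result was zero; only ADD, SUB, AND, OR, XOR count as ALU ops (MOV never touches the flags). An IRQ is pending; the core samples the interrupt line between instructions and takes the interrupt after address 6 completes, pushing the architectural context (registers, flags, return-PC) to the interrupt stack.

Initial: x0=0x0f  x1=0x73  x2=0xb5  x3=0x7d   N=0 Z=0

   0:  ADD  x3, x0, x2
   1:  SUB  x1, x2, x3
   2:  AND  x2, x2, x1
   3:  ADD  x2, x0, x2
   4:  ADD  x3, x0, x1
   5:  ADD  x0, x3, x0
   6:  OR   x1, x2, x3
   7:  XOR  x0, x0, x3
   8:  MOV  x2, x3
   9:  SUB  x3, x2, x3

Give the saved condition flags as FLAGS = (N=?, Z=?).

after  0: x0=0x0f x1=0x73 x2=0xb5 x3=0xc4  N=1 Z=0
after  1: x0=0x0f x1=0xf1 x2=0xb5 x3=0xc4  N=1 Z=0
after  2: x0=0x0f x1=0xf1 x2=0xb1 x3=0xc4  N=1 Z=0
after  3: x0=0x0f x1=0xf1 x2=0xc0 x3=0xc4  N=1 Z=0
after  4: x0=0x0f x1=0xf1 x2=0xc0 x3=0x00  N=0 Z=1
after  5: x0=0x0f x1=0xf1 x2=0xc0 x3=0x00  N=0 Z=0
after  6: x0=0x0f x1=0xc0 x2=0xc0 x3=0x00  N=1 Z=0
-- IRQ taken; context saved, return-PC = 7 --

FLAGS = (N=1, Z=0)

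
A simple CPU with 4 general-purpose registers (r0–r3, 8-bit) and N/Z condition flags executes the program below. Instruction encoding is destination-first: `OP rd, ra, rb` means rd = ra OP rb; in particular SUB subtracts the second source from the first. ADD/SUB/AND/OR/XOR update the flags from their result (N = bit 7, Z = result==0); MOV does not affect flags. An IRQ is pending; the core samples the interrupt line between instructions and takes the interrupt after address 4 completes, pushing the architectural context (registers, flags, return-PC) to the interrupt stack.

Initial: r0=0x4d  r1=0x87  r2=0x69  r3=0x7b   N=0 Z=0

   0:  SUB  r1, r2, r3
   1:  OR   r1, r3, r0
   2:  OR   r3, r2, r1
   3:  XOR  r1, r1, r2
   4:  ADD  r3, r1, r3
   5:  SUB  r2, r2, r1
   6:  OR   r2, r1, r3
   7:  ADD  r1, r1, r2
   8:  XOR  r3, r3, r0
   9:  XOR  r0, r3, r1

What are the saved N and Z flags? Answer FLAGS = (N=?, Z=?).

after  0: r0=0x4d r1=0xee r2=0x69 r3=0x7b  N=1 Z=0
after  1: r0=0x4d r1=0x7f r2=0x69 r3=0x7b  N=0 Z=0
after  2: r0=0x4d r1=0x7f r2=0x69 r3=0x7f  N=0 Z=0
after  3: r0=0x4d r1=0x16 r2=0x69 r3=0x7f  N=0 Z=0
after  4: r0=0x4d r1=0x16 r2=0x69 r3=0x95  N=1 Z=0
-- IRQ taken; context saved, return-PC = 5 --

FLAGS = (N=1, Z=0)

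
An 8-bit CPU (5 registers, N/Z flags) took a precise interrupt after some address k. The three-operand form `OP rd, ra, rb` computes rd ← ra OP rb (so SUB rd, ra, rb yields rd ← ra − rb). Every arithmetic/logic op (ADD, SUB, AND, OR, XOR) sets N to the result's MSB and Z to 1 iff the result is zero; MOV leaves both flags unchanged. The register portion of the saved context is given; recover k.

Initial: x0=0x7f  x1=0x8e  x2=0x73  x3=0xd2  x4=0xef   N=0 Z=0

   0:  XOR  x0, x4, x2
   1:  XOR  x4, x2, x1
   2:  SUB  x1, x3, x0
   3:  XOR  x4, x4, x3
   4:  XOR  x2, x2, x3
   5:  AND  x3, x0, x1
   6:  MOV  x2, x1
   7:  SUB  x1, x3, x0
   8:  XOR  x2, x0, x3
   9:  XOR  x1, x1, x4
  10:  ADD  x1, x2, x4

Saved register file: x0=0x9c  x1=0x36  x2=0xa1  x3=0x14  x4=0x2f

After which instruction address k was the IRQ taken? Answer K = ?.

after  0: x0=0x9c x1=0x8e x2=0x73 x3=0xd2 x4=0xef  N=1 Z=0
after  1: x0=0x9c x1=0x8e x2=0x73 x3=0xd2 x4=0xfd  N=1 Z=0
after  2: x0=0x9c x1=0x36 x2=0x73 x3=0xd2 x4=0xfd  N=0 Z=0
after  3: x0=0x9c x1=0x36 x2=0x73 x3=0xd2 x4=0x2f  N=0 Z=0
after  4: x0=0x9c x1=0x36 x2=0xa1 x3=0xd2 x4=0x2f  N=1 Z=0
after  5: x0=0x9c x1=0x36 x2=0xa1 x3=0x14 x4=0x2f  N=0 Z=0
-- IRQ taken; context saved, return-PC = 6 --

K = 5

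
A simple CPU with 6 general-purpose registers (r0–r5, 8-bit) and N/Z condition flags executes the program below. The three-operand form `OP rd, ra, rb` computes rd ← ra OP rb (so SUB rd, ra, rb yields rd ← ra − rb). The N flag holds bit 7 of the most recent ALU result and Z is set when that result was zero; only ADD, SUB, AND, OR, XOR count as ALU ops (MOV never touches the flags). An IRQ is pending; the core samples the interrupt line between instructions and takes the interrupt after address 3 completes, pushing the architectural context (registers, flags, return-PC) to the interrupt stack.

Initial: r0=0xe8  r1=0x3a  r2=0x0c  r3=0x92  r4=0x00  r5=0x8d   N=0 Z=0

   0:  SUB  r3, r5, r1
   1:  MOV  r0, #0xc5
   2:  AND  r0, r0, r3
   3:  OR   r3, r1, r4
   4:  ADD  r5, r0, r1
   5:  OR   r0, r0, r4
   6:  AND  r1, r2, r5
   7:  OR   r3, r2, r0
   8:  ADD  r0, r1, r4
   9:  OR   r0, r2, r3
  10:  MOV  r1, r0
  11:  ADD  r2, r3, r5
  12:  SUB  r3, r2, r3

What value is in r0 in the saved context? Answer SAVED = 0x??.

after  0: r0=0xe8 r1=0x3a r2=0x0c r3=0x53 r4=0x00 r5=0x8d  N=0 Z=0
after  1: r0=0xc5 r1=0x3a r2=0x0c r3=0x53 r4=0x00 r5=0x8d  N=0 Z=0
after  2: r0=0x41 r1=0x3a r2=0x0c r3=0x53 r4=0x00 r5=0x8d  N=0 Z=0
after  3: r0=0x41 r1=0x3a r2=0x0c r3=0x3a r4=0x00 r5=0x8d  N=0 Z=0
-- IRQ taken; context saved, return-PC = 4 --

SAVED = 0x41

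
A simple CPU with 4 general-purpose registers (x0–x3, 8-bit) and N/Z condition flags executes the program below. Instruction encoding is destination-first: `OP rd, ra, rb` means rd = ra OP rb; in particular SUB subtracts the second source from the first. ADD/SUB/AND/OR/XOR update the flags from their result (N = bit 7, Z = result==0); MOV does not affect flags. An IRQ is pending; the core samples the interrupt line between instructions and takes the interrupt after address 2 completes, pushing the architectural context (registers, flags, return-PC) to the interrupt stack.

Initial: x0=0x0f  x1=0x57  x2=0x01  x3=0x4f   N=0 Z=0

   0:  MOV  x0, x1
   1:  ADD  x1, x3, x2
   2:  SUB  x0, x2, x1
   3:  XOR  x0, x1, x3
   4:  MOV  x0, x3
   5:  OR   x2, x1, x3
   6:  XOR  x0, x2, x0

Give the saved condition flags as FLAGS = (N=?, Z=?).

after  0: x0=0x57 x1=0x57 x2=0x01 x3=0x4f  N=0 Z=0
after  1: x0=0x57 x1=0x50 x2=0x01 x3=0x4f  N=0 Z=0
after  2: x0=0xb1 x1=0x50 x2=0x01 x3=0x4f  N=1 Z=0
-- IRQ taken; context saved, return-PC = 3 --

FLAGS = (N=1, Z=0)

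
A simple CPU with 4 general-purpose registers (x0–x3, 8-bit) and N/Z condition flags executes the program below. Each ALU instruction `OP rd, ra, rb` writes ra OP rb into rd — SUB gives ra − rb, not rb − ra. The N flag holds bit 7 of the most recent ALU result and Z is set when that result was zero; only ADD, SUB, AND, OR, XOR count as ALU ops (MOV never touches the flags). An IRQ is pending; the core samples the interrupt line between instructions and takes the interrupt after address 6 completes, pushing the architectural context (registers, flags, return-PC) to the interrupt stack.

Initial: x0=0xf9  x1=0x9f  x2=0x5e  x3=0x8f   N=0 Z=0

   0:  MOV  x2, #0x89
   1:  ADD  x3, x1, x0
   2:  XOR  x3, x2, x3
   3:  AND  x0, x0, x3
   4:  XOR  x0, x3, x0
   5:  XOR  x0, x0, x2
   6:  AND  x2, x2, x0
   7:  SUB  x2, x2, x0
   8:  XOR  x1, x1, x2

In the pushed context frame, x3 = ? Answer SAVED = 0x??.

after  0: x0=0xf9 x1=0x9f x2=0x89 x3=0x8f  N=0 Z=0
after  1: x0=0xf9 x1=0x9f x2=0x89 x3=0x98  N=1 Z=0
after  2: x0=0xf9 x1=0x9f x2=0x89 x3=0x11  N=0 Z=0
after  3: x0=0x11 x1=0x9f x2=0x89 x3=0x11  N=0 Z=0
after  4: x0=0x00 x1=0x9f x2=0x89 x3=0x11  N=0 Z=1
after  5: x0=0x89 x1=0x9f x2=0x89 x3=0x11  N=1 Z=0
after  6: x0=0x89 x1=0x9f x2=0x89 x3=0x11  N=1 Z=0
-- IRQ taken; context saved, return-PC = 7 --

SAVED = 0x11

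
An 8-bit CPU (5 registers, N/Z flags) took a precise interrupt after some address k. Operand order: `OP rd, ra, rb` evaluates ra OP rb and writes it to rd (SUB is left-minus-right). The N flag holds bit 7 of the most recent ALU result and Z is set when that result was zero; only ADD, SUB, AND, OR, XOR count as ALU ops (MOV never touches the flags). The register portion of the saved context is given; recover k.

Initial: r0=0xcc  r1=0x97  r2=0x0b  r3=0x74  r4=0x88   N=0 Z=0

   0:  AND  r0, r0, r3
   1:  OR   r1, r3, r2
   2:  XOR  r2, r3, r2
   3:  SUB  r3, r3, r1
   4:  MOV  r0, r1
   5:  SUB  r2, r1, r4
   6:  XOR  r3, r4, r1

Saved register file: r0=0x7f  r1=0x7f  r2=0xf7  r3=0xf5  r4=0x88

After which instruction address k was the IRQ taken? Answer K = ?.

K = 5

after  0: r0=0x44 r1=0x97 r2=0x0b r3=0x74 r4=0x88  N=0 Z=0
after  1: r0=0x44 r1=0x7f r2=0x0b r3=0x74 r4=0x88  N=0 Z=0
after  2: r0=0x44 r1=0x7f r2=0x7f r3=0x74 r4=0x88  N=0 Z=0
after  3: r0=0x44 r1=0x7f r2=0x7f r3=0xf5 r4=0x88  N=1 Z=0
after  4: r0=0x7f r1=0x7f r2=0x7f r3=0xf5 r4=0x88  N=1 Z=0
after  5: r0=0x7f r1=0x7f r2=0xf7 r3=0xf5 r4=0x88  N=1 Z=0
-- IRQ taken; context saved, return-PC = 6 --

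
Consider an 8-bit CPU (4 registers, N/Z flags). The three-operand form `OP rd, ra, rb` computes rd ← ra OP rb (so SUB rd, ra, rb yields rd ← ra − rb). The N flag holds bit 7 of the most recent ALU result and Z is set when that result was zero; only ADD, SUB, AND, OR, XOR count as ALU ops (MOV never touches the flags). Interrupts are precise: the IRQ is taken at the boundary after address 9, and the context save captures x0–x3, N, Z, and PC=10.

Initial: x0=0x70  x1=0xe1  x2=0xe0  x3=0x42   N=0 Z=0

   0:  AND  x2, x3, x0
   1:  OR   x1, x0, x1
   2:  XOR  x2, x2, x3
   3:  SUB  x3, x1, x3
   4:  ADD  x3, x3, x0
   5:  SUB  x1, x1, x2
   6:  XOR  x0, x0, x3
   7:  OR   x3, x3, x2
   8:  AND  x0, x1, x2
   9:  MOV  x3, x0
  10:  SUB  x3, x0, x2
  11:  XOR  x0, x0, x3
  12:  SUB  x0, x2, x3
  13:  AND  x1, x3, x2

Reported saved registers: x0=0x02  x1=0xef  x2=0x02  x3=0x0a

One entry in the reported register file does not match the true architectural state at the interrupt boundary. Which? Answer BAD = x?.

after  0: x0=0x70 x1=0xe1 x2=0x40 x3=0x42  N=0 Z=0
after  1: x0=0x70 x1=0xf1 x2=0x40 x3=0x42  N=1 Z=0
after  2: x0=0x70 x1=0xf1 x2=0x02 x3=0x42  N=0 Z=0
after  3: x0=0x70 x1=0xf1 x2=0x02 x3=0xaf  N=1 Z=0
after  4: x0=0x70 x1=0xf1 x2=0x02 x3=0x1f  N=0 Z=0
after  5: x0=0x70 x1=0xef x2=0x02 x3=0x1f  N=1 Z=0
after  6: x0=0x6f x1=0xef x2=0x02 x3=0x1f  N=0 Z=0
after  7: x0=0x6f x1=0xef x2=0x02 x3=0x1f  N=0 Z=0
after  8: x0=0x02 x1=0xef x2=0x02 x3=0x1f  N=0 Z=0
after  9: x0=0x02 x1=0xef x2=0x02 x3=0x02  N=0 Z=0
-- IRQ taken; context saved, return-PC = 10 --
mismatch: x3: reported 0x0a vs actual 0x02

BAD = x3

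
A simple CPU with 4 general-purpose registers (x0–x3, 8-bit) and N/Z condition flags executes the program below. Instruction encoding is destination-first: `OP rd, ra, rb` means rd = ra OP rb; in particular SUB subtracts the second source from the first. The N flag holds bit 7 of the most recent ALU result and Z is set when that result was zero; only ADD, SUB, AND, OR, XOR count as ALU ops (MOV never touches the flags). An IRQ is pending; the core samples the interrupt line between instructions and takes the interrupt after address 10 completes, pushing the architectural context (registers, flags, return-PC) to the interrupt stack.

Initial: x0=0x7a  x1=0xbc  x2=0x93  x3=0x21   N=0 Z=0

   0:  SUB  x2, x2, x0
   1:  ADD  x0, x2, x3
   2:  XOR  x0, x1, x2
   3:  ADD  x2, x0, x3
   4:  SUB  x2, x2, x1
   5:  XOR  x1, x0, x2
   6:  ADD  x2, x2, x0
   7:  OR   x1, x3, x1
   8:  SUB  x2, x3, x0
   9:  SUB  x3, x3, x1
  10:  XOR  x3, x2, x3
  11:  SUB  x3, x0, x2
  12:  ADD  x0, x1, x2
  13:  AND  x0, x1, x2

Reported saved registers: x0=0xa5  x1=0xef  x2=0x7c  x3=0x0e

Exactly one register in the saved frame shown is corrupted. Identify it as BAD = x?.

BAD = x1

after  0: x0=0x7a x1=0xbc x2=0x19 x3=0x21  N=0 Z=0
after  1: x0=0x3a x1=0xbc x2=0x19 x3=0x21  N=0 Z=0
after  2: x0=0xa5 x1=0xbc x2=0x19 x3=0x21  N=1 Z=0
after  3: x0=0xa5 x1=0xbc x2=0xc6 x3=0x21  N=1 Z=0
after  4: x0=0xa5 x1=0xbc x2=0x0a x3=0x21  N=0 Z=0
after  5: x0=0xa5 x1=0xaf x2=0x0a x3=0x21  N=1 Z=0
after  6: x0=0xa5 x1=0xaf x2=0xaf x3=0x21  N=1 Z=0
after  7: x0=0xa5 x1=0xaf x2=0xaf x3=0x21  N=1 Z=0
after  8: x0=0xa5 x1=0xaf x2=0x7c x3=0x21  N=0 Z=0
after  9: x0=0xa5 x1=0xaf x2=0x7c x3=0x72  N=0 Z=0
after 10: x0=0xa5 x1=0xaf x2=0x7c x3=0x0e  N=0 Z=0
-- IRQ taken; context saved, return-PC = 11 --
mismatch: x1: reported 0xef vs actual 0xaf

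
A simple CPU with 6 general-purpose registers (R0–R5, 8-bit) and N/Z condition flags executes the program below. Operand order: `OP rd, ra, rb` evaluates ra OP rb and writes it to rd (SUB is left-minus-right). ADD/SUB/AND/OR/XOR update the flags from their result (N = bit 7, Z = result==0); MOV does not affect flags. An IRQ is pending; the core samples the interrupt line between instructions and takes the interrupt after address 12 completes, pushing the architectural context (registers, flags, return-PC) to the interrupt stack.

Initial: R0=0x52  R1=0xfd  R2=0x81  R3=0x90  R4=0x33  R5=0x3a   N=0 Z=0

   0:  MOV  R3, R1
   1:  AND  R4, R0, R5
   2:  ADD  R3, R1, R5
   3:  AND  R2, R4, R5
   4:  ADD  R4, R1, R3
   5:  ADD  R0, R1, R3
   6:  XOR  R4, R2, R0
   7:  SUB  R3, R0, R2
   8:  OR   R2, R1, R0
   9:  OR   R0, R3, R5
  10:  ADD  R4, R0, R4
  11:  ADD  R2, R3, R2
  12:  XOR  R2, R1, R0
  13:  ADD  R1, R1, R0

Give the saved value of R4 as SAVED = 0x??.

SAVED = 0x60

after  0: R0=0x52 R1=0xfd R2=0x81 R3=0xfd R4=0x33 R5=0x3a  N=0 Z=0
after  1: R0=0x52 R1=0xfd R2=0x81 R3=0xfd R4=0x12 R5=0x3a  N=0 Z=0
after  2: R0=0x52 R1=0xfd R2=0x81 R3=0x37 R4=0x12 R5=0x3a  N=0 Z=0
after  3: R0=0x52 R1=0xfd R2=0x12 R3=0x37 R4=0x12 R5=0x3a  N=0 Z=0
after  4: R0=0x52 R1=0xfd R2=0x12 R3=0x37 R4=0x34 R5=0x3a  N=0 Z=0
after  5: R0=0x34 R1=0xfd R2=0x12 R3=0x37 R4=0x34 R5=0x3a  N=0 Z=0
after  6: R0=0x34 R1=0xfd R2=0x12 R3=0x37 R4=0x26 R5=0x3a  N=0 Z=0
after  7: R0=0x34 R1=0xfd R2=0x12 R3=0x22 R4=0x26 R5=0x3a  N=0 Z=0
after  8: R0=0x34 R1=0xfd R2=0xfd R3=0x22 R4=0x26 R5=0x3a  N=1 Z=0
after  9: R0=0x3a R1=0xfd R2=0xfd R3=0x22 R4=0x26 R5=0x3a  N=0 Z=0
after 10: R0=0x3a R1=0xfd R2=0xfd R3=0x22 R4=0x60 R5=0x3a  N=0 Z=0
after 11: R0=0x3a R1=0xfd R2=0x1f R3=0x22 R4=0x60 R5=0x3a  N=0 Z=0
after 12: R0=0x3a R1=0xfd R2=0xc7 R3=0x22 R4=0x60 R5=0x3a  N=1 Z=0
-- IRQ taken; context saved, return-PC = 13 --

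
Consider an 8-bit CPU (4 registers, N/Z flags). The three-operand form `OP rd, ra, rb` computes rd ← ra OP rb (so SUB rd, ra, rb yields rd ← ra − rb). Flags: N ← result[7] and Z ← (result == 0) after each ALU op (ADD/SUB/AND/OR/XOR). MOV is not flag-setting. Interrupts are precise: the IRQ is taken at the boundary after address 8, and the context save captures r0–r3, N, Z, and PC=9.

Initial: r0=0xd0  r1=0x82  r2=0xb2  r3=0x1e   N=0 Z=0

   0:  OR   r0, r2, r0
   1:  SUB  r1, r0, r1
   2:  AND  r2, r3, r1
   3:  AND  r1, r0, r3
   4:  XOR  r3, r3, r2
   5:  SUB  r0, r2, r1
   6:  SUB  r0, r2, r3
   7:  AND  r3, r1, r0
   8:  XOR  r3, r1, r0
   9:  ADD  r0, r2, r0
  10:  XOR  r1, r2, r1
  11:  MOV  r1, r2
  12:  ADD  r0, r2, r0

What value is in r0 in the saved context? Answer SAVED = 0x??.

after  0: r0=0xf2 r1=0x82 r2=0xb2 r3=0x1e  N=1 Z=0
after  1: r0=0xf2 r1=0x70 r2=0xb2 r3=0x1e  N=0 Z=0
after  2: r0=0xf2 r1=0x70 r2=0x10 r3=0x1e  N=0 Z=0
after  3: r0=0xf2 r1=0x12 r2=0x10 r3=0x1e  N=0 Z=0
after  4: r0=0xf2 r1=0x12 r2=0x10 r3=0x0e  N=0 Z=0
after  5: r0=0xfe r1=0x12 r2=0x10 r3=0x0e  N=1 Z=0
after  6: r0=0x02 r1=0x12 r2=0x10 r3=0x0e  N=0 Z=0
after  7: r0=0x02 r1=0x12 r2=0x10 r3=0x02  N=0 Z=0
after  8: r0=0x02 r1=0x12 r2=0x10 r3=0x10  N=0 Z=0
-- IRQ taken; context saved, return-PC = 9 --

SAVED = 0x02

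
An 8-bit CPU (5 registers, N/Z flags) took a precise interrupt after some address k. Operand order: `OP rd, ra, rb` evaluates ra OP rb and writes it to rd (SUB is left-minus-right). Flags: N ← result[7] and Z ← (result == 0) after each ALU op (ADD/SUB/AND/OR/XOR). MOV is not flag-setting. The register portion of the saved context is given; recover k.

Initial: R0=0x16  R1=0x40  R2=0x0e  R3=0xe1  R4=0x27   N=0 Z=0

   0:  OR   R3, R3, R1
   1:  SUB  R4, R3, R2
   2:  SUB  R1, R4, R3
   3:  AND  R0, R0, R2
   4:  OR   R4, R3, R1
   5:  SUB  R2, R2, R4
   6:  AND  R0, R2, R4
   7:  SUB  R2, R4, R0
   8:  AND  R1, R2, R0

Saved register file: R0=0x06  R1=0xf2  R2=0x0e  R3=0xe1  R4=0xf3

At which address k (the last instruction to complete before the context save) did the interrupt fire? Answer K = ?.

K = 4

after  0: R0=0x16 R1=0x40 R2=0x0e R3=0xe1 R4=0x27  N=1 Z=0
after  1: R0=0x16 R1=0x40 R2=0x0e R3=0xe1 R4=0xd3  N=1 Z=0
after  2: R0=0x16 R1=0xf2 R2=0x0e R3=0xe1 R4=0xd3  N=1 Z=0
after  3: R0=0x06 R1=0xf2 R2=0x0e R3=0xe1 R4=0xd3  N=0 Z=0
after  4: R0=0x06 R1=0xf2 R2=0x0e R3=0xe1 R4=0xf3  N=1 Z=0
-- IRQ taken; context saved, return-PC = 5 --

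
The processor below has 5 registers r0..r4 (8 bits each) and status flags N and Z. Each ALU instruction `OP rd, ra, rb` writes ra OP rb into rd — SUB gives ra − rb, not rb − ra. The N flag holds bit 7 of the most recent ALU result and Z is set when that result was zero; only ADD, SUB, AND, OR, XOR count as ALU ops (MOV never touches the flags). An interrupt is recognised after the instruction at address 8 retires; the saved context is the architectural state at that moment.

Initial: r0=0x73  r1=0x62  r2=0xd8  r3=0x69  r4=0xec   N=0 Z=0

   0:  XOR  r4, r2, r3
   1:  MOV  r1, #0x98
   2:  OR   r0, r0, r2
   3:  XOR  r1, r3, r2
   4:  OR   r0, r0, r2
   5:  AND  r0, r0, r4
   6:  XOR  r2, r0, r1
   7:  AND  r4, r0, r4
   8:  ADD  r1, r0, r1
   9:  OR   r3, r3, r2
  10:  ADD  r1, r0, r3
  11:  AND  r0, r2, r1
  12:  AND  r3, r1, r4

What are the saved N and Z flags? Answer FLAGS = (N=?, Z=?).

FLAGS = (N=0, Z=0)

after  0: r0=0x73 r1=0x62 r2=0xd8 r3=0x69 r4=0xb1  N=1 Z=0
after  1: r0=0x73 r1=0x98 r2=0xd8 r3=0x69 r4=0xb1  N=1 Z=0
after  2: r0=0xfb r1=0x98 r2=0xd8 r3=0x69 r4=0xb1  N=1 Z=0
after  3: r0=0xfb r1=0xb1 r2=0xd8 r3=0x69 r4=0xb1  N=1 Z=0
after  4: r0=0xfb r1=0xb1 r2=0xd8 r3=0x69 r4=0xb1  N=1 Z=0
after  5: r0=0xb1 r1=0xb1 r2=0xd8 r3=0x69 r4=0xb1  N=1 Z=0
after  6: r0=0xb1 r1=0xb1 r2=0x00 r3=0x69 r4=0xb1  N=0 Z=1
after  7: r0=0xb1 r1=0xb1 r2=0x00 r3=0x69 r4=0xb1  N=1 Z=0
after  8: r0=0xb1 r1=0x62 r2=0x00 r3=0x69 r4=0xb1  N=0 Z=0
-- IRQ taken; context saved, return-PC = 9 --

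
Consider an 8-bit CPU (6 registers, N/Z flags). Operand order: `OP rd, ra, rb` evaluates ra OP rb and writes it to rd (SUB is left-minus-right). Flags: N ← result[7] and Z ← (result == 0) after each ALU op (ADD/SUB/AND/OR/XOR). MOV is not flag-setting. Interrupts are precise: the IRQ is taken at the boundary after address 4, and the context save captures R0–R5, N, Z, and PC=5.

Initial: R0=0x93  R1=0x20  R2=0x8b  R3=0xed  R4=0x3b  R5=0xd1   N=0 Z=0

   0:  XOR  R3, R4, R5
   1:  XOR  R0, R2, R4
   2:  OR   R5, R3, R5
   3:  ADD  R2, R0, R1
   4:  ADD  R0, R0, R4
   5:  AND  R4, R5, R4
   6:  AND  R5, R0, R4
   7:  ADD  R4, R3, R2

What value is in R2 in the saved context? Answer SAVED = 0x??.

SAVED = 0xd0

after  0: R0=0x93 R1=0x20 R2=0x8b R3=0xea R4=0x3b R5=0xd1  N=1 Z=0
after  1: R0=0xb0 R1=0x20 R2=0x8b R3=0xea R4=0x3b R5=0xd1  N=1 Z=0
after  2: R0=0xb0 R1=0x20 R2=0x8b R3=0xea R4=0x3b R5=0xfb  N=1 Z=0
after  3: R0=0xb0 R1=0x20 R2=0xd0 R3=0xea R4=0x3b R5=0xfb  N=1 Z=0
after  4: R0=0xeb R1=0x20 R2=0xd0 R3=0xea R4=0x3b R5=0xfb  N=1 Z=0
-- IRQ taken; context saved, return-PC = 5 --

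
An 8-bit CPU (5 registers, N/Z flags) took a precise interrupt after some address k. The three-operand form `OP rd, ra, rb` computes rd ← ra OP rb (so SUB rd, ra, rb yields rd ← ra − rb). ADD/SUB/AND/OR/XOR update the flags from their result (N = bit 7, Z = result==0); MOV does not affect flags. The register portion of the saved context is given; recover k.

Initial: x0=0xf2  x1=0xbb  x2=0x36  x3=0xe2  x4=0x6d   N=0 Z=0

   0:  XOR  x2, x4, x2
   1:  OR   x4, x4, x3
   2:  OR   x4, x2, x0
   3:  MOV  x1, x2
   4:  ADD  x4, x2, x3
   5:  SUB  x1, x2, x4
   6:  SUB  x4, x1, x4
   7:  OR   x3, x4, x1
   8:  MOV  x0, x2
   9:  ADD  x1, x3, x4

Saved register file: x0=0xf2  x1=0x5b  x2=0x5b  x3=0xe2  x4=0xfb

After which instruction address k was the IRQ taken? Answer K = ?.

after  0: x0=0xf2 x1=0xbb x2=0x5b x3=0xe2 x4=0x6d  N=0 Z=0
after  1: x0=0xf2 x1=0xbb x2=0x5b x3=0xe2 x4=0xef  N=1 Z=0
after  2: x0=0xf2 x1=0xbb x2=0x5b x3=0xe2 x4=0xfb  N=1 Z=0
after  3: x0=0xf2 x1=0x5b x2=0x5b x3=0xe2 x4=0xfb  N=1 Z=0
-- IRQ taken; context saved, return-PC = 4 --

K = 3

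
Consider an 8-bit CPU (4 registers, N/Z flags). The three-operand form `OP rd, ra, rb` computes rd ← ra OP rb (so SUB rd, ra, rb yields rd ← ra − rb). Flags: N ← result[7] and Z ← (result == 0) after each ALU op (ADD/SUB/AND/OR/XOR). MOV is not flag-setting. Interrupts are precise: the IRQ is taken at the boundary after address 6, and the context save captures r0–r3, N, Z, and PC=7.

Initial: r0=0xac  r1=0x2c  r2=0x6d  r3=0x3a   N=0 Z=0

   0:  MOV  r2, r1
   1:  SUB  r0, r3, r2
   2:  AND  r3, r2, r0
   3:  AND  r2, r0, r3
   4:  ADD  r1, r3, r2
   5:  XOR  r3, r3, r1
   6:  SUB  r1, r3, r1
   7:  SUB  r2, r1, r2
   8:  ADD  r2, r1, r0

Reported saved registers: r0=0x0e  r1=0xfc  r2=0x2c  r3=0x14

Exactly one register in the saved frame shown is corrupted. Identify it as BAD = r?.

after  0: r0=0xac r1=0x2c r2=0x2c r3=0x3a  N=0 Z=0
after  1: r0=0x0e r1=0x2c r2=0x2c r3=0x3a  N=0 Z=0
after  2: r0=0x0e r1=0x2c r2=0x2c r3=0x0c  N=0 Z=0
after  3: r0=0x0e r1=0x2c r2=0x0c r3=0x0c  N=0 Z=0
after  4: r0=0x0e r1=0x18 r2=0x0c r3=0x0c  N=0 Z=0
after  5: r0=0x0e r1=0x18 r2=0x0c r3=0x14  N=0 Z=0
after  6: r0=0x0e r1=0xfc r2=0x0c r3=0x14  N=1 Z=0
-- IRQ taken; context saved, return-PC = 7 --
mismatch: r2: reported 0x2c vs actual 0x0c

BAD = r2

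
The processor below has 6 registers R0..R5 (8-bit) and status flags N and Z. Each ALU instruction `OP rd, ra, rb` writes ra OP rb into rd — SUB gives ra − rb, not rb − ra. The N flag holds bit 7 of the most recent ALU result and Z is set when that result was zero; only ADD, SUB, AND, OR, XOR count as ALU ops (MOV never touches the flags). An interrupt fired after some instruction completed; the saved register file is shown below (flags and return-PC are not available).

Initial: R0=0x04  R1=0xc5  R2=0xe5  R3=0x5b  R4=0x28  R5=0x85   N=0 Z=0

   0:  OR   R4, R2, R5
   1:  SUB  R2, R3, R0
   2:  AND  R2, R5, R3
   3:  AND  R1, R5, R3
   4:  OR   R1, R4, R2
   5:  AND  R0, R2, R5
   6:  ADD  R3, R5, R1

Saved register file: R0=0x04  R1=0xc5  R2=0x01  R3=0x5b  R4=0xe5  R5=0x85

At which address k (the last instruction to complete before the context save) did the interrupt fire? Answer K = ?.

K = 2

after  0: R0=0x04 R1=0xc5 R2=0xe5 R3=0x5b R4=0xe5 R5=0x85  N=1 Z=0
after  1: R0=0x04 R1=0xc5 R2=0x57 R3=0x5b R4=0xe5 R5=0x85  N=0 Z=0
after  2: R0=0x04 R1=0xc5 R2=0x01 R3=0x5b R4=0xe5 R5=0x85  N=0 Z=0
-- IRQ taken; context saved, return-PC = 3 --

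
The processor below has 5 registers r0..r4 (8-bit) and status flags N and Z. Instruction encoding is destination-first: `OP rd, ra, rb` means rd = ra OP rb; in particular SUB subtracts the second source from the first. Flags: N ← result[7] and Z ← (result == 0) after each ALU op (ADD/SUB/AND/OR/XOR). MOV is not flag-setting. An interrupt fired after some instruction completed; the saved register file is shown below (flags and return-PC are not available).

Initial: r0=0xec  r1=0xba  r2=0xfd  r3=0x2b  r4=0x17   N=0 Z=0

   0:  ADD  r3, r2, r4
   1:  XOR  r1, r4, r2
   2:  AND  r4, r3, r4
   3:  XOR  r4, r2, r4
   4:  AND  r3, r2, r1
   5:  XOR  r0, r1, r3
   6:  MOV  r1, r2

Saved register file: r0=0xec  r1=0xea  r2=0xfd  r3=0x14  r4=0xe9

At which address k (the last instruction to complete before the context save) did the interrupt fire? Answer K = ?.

K = 3

after  0: r0=0xec r1=0xba r2=0xfd r3=0x14 r4=0x17  N=0 Z=0
after  1: r0=0xec r1=0xea r2=0xfd r3=0x14 r4=0x17  N=1 Z=0
after  2: r0=0xec r1=0xea r2=0xfd r3=0x14 r4=0x14  N=0 Z=0
after  3: r0=0xec r1=0xea r2=0xfd r3=0x14 r4=0xe9  N=1 Z=0
-- IRQ taken; context saved, return-PC = 4 --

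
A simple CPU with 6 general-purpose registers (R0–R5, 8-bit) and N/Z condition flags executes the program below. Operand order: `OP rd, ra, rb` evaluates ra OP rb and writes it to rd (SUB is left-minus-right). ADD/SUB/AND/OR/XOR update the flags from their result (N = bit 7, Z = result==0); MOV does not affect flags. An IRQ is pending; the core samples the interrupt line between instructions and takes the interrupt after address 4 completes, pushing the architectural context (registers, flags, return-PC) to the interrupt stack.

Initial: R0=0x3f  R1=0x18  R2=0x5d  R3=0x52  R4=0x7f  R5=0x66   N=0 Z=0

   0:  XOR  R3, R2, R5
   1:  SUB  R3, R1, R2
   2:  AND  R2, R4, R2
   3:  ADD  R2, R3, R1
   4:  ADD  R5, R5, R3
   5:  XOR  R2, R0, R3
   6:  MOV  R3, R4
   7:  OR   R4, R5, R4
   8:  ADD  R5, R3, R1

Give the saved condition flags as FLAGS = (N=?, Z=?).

FLAGS = (N=0, Z=0)

after  0: R0=0x3f R1=0x18 R2=0x5d R3=0x3b R4=0x7f R5=0x66  N=0 Z=0
after  1: R0=0x3f R1=0x18 R2=0x5d R3=0xbb R4=0x7f R5=0x66  N=1 Z=0
after  2: R0=0x3f R1=0x18 R2=0x5d R3=0xbb R4=0x7f R5=0x66  N=0 Z=0
after  3: R0=0x3f R1=0x18 R2=0xd3 R3=0xbb R4=0x7f R5=0x66  N=1 Z=0
after  4: R0=0x3f R1=0x18 R2=0xd3 R3=0xbb R4=0x7f R5=0x21  N=0 Z=0
-- IRQ taken; context saved, return-PC = 5 --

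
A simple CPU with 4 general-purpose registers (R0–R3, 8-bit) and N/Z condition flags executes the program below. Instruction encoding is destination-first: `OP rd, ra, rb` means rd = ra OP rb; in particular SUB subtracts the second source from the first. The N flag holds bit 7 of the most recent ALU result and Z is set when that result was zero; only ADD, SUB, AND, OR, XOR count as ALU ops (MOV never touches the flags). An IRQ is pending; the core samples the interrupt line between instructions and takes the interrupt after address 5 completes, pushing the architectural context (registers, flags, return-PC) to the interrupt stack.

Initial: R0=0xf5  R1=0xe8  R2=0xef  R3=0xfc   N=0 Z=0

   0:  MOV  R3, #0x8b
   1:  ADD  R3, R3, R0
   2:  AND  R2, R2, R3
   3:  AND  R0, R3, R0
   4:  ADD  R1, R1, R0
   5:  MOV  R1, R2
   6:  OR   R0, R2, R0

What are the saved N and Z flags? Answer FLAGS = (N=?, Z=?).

after  0: R0=0xf5 R1=0xe8 R2=0xef R3=0x8b  N=0 Z=0
after  1: R0=0xf5 R1=0xe8 R2=0xef R3=0x80  N=1 Z=0
after  2: R0=0xf5 R1=0xe8 R2=0x80 R3=0x80  N=1 Z=0
after  3: R0=0x80 R1=0xe8 R2=0x80 R3=0x80  N=1 Z=0
after  4: R0=0x80 R1=0x68 R2=0x80 R3=0x80  N=0 Z=0
after  5: R0=0x80 R1=0x80 R2=0x80 R3=0x80  N=0 Z=0
-- IRQ taken; context saved, return-PC = 6 --

FLAGS = (N=0, Z=0)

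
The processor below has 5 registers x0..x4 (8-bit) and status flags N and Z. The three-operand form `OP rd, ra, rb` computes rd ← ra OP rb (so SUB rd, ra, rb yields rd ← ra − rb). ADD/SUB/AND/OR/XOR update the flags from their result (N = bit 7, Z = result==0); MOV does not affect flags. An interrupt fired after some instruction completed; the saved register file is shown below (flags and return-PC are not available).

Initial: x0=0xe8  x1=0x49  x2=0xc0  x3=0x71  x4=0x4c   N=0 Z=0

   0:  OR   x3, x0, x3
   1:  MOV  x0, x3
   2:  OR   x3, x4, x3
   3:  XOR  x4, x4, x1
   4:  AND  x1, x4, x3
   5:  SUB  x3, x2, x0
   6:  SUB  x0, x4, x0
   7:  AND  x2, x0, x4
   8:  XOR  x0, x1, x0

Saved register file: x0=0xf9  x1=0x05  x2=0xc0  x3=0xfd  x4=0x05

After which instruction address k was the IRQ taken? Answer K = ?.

after  0: x0=0xe8 x1=0x49 x2=0xc0 x3=0xf9 x4=0x4c  N=1 Z=0
after  1: x0=0xf9 x1=0x49 x2=0xc0 x3=0xf9 x4=0x4c  N=1 Z=0
after  2: x0=0xf9 x1=0x49 x2=0xc0 x3=0xfd x4=0x4c  N=1 Z=0
after  3: x0=0xf9 x1=0x49 x2=0xc0 x3=0xfd x4=0x05  N=0 Z=0
after  4: x0=0xf9 x1=0x05 x2=0xc0 x3=0xfd x4=0x05  N=0 Z=0
-- IRQ taken; context saved, return-PC = 5 --

K = 4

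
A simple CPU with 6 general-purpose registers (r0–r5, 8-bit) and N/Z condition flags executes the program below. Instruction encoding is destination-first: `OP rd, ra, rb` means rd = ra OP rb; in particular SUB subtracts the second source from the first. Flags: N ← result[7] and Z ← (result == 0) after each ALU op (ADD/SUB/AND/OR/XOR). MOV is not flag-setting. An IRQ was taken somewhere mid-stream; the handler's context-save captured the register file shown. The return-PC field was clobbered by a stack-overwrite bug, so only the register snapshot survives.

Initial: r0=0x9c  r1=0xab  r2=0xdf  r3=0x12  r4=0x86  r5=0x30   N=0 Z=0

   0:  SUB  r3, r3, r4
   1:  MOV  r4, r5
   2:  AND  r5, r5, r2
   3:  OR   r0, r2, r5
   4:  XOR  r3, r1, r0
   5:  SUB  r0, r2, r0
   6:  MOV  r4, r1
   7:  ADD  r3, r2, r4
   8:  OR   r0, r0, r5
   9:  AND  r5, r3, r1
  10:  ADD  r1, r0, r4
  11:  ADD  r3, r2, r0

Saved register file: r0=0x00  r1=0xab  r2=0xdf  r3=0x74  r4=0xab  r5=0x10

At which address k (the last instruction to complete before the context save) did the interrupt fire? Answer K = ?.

K = 6

after  0: r0=0x9c r1=0xab r2=0xdf r3=0x8c r4=0x86 r5=0x30  N=1 Z=0
after  1: r0=0x9c r1=0xab r2=0xdf r3=0x8c r4=0x30 r5=0x30  N=1 Z=0
after  2: r0=0x9c r1=0xab r2=0xdf r3=0x8c r4=0x30 r5=0x10  N=0 Z=0
after  3: r0=0xdf r1=0xab r2=0xdf r3=0x8c r4=0x30 r5=0x10  N=1 Z=0
after  4: r0=0xdf r1=0xab r2=0xdf r3=0x74 r4=0x30 r5=0x10  N=0 Z=0
after  5: r0=0x00 r1=0xab r2=0xdf r3=0x74 r4=0x30 r5=0x10  N=0 Z=1
after  6: r0=0x00 r1=0xab r2=0xdf r3=0x74 r4=0xab r5=0x10  N=0 Z=1
-- IRQ taken; context saved, return-PC = 7 --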